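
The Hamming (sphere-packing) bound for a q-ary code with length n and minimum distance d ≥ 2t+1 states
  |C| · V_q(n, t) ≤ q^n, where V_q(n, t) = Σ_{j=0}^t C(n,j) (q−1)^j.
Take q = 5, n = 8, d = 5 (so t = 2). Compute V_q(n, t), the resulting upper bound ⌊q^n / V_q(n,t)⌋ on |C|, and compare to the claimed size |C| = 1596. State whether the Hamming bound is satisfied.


V_q(n, t) = 481, q^n = 390625, Hamming bound = 812, |C| = 1596 > bound (violated).

Step 1: Compute V_q(n, t) = Σ_{j=0}^2 C(n, j) (q−1)^j.
  j = 0: C(8,0)·(4)^0 = 1·1 = 1.
  j = 1: C(8,1)·(4)^1 = 8·4 = 32.
  j = 2: C(8,2)·(4)^2 = 28·16 = 448.
  V_q(n, t) = 1 + 32 + 448 = 481.
Step 2: q^n = 5^8 = 390625.
Step 3: Hamming bound ⌊q^n / V_q(n,t)⌋ = ⌊390625/481⌋ = 812.
Step 4: Compare |C| = 1596 to 812: violated.
The claimed |C| lies above the Hamming bound, so no 5-ary code of length 8 with d ≥ 5 can have 1596 codewords.


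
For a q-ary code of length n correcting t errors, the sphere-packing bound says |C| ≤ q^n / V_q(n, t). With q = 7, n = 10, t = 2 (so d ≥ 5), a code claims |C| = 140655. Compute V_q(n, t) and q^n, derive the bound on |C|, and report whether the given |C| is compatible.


V_q(n, t) = 1681, q^n = 282475249, Hamming bound = 168040, |C| = 140655 ≤ bound (satisfied).

Step 1: Compute V_q(n, t) = Σ_{j=0}^2 C(n, j) (q−1)^j.
  j = 0: C(10,0)·(6)^0 = 1·1 = 1.
  j = 1: C(10,1)·(6)^1 = 10·6 = 60.
  j = 2: C(10,2)·(6)^2 = 45·36 = 1620.
  V_q(n, t) = 1 + 60 + 1620 = 1681.
Step 2: q^n = 7^10 = 282475249.
Step 3: Hamming bound ⌊q^n / V_q(n,t)⌋ = ⌊282475249/1681⌋ = 168040.
Step 4: Compare |C| = 140655 to 168040: satisfied.
The claimed |C| lies below the Hamming bound.


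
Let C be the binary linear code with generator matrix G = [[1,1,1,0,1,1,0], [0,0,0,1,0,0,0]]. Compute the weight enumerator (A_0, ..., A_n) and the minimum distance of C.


Weight distribution: A_0 = 1, A_1 = 1, A_5 = 1, A_6 = 1. Minimum distance d = 1.

Enumerate all 2^2 = 4 messages m ∈ F_2^2.
For each, compute codeword c = mG in F_2^7, then tally its weight.
  m = 00 → c = 0000000, weight = 0.
  m = 10 → c = 1110110, weight = 5.
  m = 01 → c = 0001000, weight = 1.
  m = 11 → c = 1111110, weight = 6.
Tally weights:
  weight 0: 1 codewords.
  weight 1: 1 codewords.
  weight 5: 1 codewords.
  weight 6: 1 codewords.
Minimum distance d = smallest w > 0 with A_w > 0 = 1.
Sanity: Σ A_w = 4 = 2^2 = 4 ✓.


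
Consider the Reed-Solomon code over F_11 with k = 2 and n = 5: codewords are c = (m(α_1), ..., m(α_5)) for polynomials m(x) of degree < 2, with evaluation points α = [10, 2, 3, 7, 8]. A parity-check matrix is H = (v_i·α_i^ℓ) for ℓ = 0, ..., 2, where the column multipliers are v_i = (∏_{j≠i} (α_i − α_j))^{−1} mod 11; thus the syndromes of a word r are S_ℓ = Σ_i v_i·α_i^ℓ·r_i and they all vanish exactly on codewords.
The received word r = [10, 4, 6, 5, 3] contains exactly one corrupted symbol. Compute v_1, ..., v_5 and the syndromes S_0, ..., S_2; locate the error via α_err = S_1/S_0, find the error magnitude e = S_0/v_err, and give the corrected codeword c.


S = (5, 4, 1), error at position 3, error magnitude e = 4, c = [10, 4, 2, 5, 3].

Step 1: column multipliers v_i = (∏_{j≠i}(α_i − α_j))^{−1} mod 11.
  i = 1 (α = 10): (10−2)(10−3)(10−7)(10−8) = 8·7·3·2 = 336 ≡ 6, so v_1 = 6^{−1} = 2 (mod 11).
  i = 2 (α = 2): (2−10)(2−3)(2−7)(2−8) = (−8)·(−1)·(−5)·(−6) = 240 ≡ 9, so v_2 = 9^{−1} = 5 (mod 11).
  i = 3 (α = 3): (3−10)(3−2)(3−7)(3−8) = (−7)·1·(−4)·(−5) = −140 ≡ 3, so v_3 = 3^{−1} = 4 (mod 11).
  i = 4 (α = 7): (7−10)(7−2)(7−3)(7−8) = (−3)·5·4·(−1) = 60 ≡ 5, so v_4 = 5^{−1} = 9 (mod 11).
  i = 5 (α = 8): (8−10)(8−2)(8−3)(8−7) = (−2)·6·5·1 = −60 ≡ 6, so v_5 = 6^{−1} = 2 (mod 11).
  v = [2, 5, 4, 9, 2].
Step 2: syndromes of r = [10, 4, 6, 5, 3] (all sums mod 11).
  S_0 = Σ v_i r_i = 2·10 + 5·4 + 4·6 + 9·5 + 2·3 = 115 ≡ 5.
  S_1 = Σ v_i α_i r_i = 2·10·10 + 5·2·4 + 4·3·6 + 9·7·5 + 2·8·3 = 675 ≡ 4.
  α_i^2 mod 11 = [1, 4, 9, 5, 9].
  S_2 = Σ v_i α_i^2 r_i = 2·1·10 + 5·4·4 + 4·9·6 + 9·5·5 + 2·9·3 = 595 ≡ 1.
  S = (5, 4, 1) ≠ 0, so r is not a codeword (an error is present).
Step 3: locate the error. For a single error e at position i, S_ℓ = v_i·e·α_i^ℓ, so α_err = S_1/S_0.
  S_0^{−1} = 5^{−1} = 9 (mod 11), so α_err = 4·9 = 36 ≡ 3 = α_3. Error position i = 3.
  Consistency check: S_2/S_1 = 1·3 = 3 ≡ 3 = α_err ✓ (single-error assumption holds).
Step 4: error magnitude e = S_0/v_3 = S_0·∏_{j≠3}(α_3 − α_j) = 5·3 = 15 ≡ 4 (mod 11).
Step 5: correct position 3: c_3 = r_3 − e = 6 − 4 ≡ 2 (mod 11). Hence c = [10, 4, 2, 5, 3].
  Check: interpolating c through the α_i gives m(x) = 8 + 9·x (degree < 2) with m(α_i) = c_i for every i, so c is indeed a codeword.


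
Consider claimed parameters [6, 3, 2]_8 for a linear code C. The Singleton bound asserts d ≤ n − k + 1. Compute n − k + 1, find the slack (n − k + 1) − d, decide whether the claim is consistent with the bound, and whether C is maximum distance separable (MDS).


Singleton RHS = n − k + 1 = 4, slack = 2, bound satisfied, not MDS.

Singleton bound: d ≤ n − k + 1.
Here n = 6, k = 3, so n − k + 1 = 4.
Given d = 2, check d ≤ 4: YES.
Slack = (n − k + 1) − d = 2.
The code is NOT MDS (slack = 2 > 0).
Description: the claimed parameters are [6, 3, 2]_8; such a code would be non-MDS.


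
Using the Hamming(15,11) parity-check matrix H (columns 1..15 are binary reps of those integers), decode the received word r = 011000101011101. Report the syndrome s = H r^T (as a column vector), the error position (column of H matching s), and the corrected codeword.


s = (1, 0, 1, 0)^T, error position = 10, corrected codeword c = 011000101111101

Compute s = H r^T mod 2 one row at a time:
  s_1 = 0 + 1 + 0 + 1 + 1 + 1 + 0 + 1 = 5 ≡ 1 (mod 2).
  s_2 = 0 + 0 + 0 + 1 + 1 + 1 + 0 + 1 = 4 ≡ 0 (mod 2).
  s_3 = 1 + 1 + 0 + 1 + 0 + 1 + 0 + 1 = 5 ≡ 1 (mod 2).
  s_4 = 0 + 1 + 0 + 1 + 1 + 1 + 1 + 1 = 6 ≡ 0 (mod 2).
s = (1, 0, 1, 0)^T — this equals column 10 of H (binary 1010), so error is at position 10.
Correct: flip bit 10 of r = 011000101011101 to get c = 011000101111101.


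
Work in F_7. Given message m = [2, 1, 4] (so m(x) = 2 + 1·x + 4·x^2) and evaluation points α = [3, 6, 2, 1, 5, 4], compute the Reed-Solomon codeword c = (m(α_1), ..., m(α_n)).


c = [6, 5, 6, 0, 2, 0]

Message polynomial: m(x) = 2 + 1·x + 4·x^2 (mod 7).
For each evaluation point α_i, compute m(α_i) mod 7:
  α_1 = 3: Horner steps 4 → 6 → 6, so m(3) = 6.
  α_2 = 6: Horner steps 4 → 4 → 5, so m(6) = 5.
  α_3 = 2: Horner steps 4 → 2 → 6, so m(2) = 6.
  α_4 = 1: Horner steps 4 → 5 → 0, so m(1) = 0.
  α_5 = 5: Horner steps 4 → 0 → 2, so m(5) = 2.
  α_6 = 4: Horner steps 4 → 3 → 0, so m(4) = 0.
Codeword c = [6, 5, 6, 0, 2, 0] ∈ F_7^6.


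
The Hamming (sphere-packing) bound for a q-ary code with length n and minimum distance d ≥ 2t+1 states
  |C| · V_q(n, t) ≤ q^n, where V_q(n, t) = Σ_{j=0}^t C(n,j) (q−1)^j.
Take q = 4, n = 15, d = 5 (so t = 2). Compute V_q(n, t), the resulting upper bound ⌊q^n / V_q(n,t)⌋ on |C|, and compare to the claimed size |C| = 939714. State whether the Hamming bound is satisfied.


V_q(n, t) = 991, q^n = 1073741824, Hamming bound = 1083493, |C| = 939714 ≤ bound (satisfied).

Step 1: Compute V_q(n, t) = Σ_{j=0}^2 C(n, j) (q−1)^j.
  j = 0: C(15,0)·(3)^0 = 1·1 = 1.
  j = 1: C(15,1)·(3)^1 = 15·3 = 45.
  j = 2: C(15,2)·(3)^2 = 105·9 = 945.
  V_q(n, t) = 1 + 45 + 945 = 991.
Step 2: q^n = 4^15 = 1073741824.
Step 3: Hamming bound ⌊q^n / V_q(n,t)⌋ = ⌊1073741824/991⌋ = 1083493.
Step 4: Compare |C| = 939714 to 1083493: satisfied.
The claimed |C| lies below the Hamming bound.


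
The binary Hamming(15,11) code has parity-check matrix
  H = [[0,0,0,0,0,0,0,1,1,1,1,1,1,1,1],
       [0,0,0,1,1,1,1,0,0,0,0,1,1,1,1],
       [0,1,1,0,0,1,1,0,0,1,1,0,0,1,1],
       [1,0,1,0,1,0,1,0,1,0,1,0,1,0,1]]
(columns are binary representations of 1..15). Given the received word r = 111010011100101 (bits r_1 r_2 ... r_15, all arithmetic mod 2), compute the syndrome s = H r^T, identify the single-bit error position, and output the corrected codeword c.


s = (1, 1, 0, 0)^T, error position = 12, corrected codeword c = 111010011101101

Compute s = H r^T mod 2 one row at a time:
  s_1 = 1 + 1 + 1 + 0 + 0 + 1 + 0 + 1 = 5 ≡ 1 (mod 2).
  s_2 = 0 + 1 + 0 + 0 + 0 + 1 + 0 + 1 = 3 ≡ 1 (mod 2).
  s_3 = 1 + 1 + 0 + 0 + 1 + 0 + 0 + 1 = 4 ≡ 0 (mod 2).
  s_4 = 1 + 1 + 1 + 0 + 1 + 0 + 1 + 1 = 6 ≡ 0 (mod 2).
s = (1, 1, 0, 0)^T — this equals column 12 of H (binary 1100), so error is at position 12.
Correct: flip bit 12 of r = 111010011100101 to get c = 111010011101101.


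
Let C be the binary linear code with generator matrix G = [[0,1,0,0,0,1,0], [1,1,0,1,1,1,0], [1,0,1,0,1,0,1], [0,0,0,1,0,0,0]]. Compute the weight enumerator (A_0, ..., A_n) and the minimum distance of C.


Weight distribution: A_0 = 1, A_1 = 1, A_2 = 3, A_3 = 3, A_4 = 3, A_5 = 3, A_6 = 1, A_7 = 1. Minimum distance d = 1.

Enumerate all 2^4 = 16 messages m ∈ F_2^4.
For each, compute codeword c = mG in F_2^7, then tally its weight.
  m = 0000 → c = 0000000, weight = 0.
  m = 1000 → c = 0100010, weight = 2.
  m = 0100 → c = 1101110, weight = 5.
  m = 1100 → c = 1001100, weight = 3.
  m = 0010 → c = 1010101, weight = 4.
  m = 1010 → c = 1110111, weight = 6.
  m = 0110 → c = 0111011, weight = 5.
  m = 1110 → c = 0011001, weight = 3.
  m = 0001 → c = 0001000, weight = 1.
  m = 1001 → c = 0101010, weight = 3.
  m = 0101 → c = 1100110, weight = 4.
  m = 1101 → c = 1000100, weight = 2.
  m = 0011 → c = 1011101, weight = 5.
  m = 1011 → c = 1111111, weight = 7.
  m = 0111 → c = 0110011, weight = 4.
  m = 1111 → c = 0010001, weight = 2.
Tally weights:
  weight 0: 1 codewords.
  weight 1: 1 codewords.
  weight 2: 3 codewords.
  weight 3: 3 codewords.
  weight 4: 3 codewords.
  weight 5: 3 codewords.
  weight 6: 1 codewords.
  weight 7: 1 codewords.
Minimum distance d = smallest w > 0 with A_w > 0 = 1.
Sanity: Σ A_w = 16 = 2^4 = 16 ✓.


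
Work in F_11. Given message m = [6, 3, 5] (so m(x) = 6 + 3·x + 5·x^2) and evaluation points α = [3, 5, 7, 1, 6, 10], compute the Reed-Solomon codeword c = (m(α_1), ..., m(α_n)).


c = [5, 3, 8, 3, 6, 8]

Message polynomial: m(x) = 6 + 3·x + 5·x^2 (mod 11).
For each evaluation point α_i, compute m(α_i) mod 11:
  α_1 = 3: Horner steps 5 → 7 → 5, so m(3) = 5.
  α_2 = 5: Horner steps 5 → 6 → 3, so m(5) = 3.
  α_3 = 7: Horner steps 5 → 5 → 8, so m(7) = 8.
  α_4 = 1: Horner steps 5 → 8 → 3, so m(1) = 3.
  α_5 = 6: Horner steps 5 → 0 → 6, so m(6) = 6.
  α_6 = 10: Horner steps 5 → 9 → 8, so m(10) = 8.
Codeword c = [5, 3, 8, 3, 6, 8] ∈ F_11^6.


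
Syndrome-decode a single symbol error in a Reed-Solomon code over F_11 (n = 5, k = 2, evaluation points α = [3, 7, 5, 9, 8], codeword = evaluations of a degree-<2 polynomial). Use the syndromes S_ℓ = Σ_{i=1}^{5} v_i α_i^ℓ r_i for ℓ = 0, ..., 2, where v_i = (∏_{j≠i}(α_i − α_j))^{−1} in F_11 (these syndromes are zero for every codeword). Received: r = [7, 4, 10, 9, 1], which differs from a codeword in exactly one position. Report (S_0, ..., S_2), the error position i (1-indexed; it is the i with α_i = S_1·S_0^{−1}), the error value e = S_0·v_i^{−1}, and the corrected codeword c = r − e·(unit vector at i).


S = (10, 8, 2), error at position 1, error magnitude e = 2, c = [5, 4, 10, 9, 1].

Step 1: column multipliers v_i = (∏_{j≠i}(α_i − α_j))^{−1} mod 11.
  i = 1 (α = 3): (3−7)(3−5)(3−9)(3−8) = (−4)·(−2)·(−6)·(−5) = 240 ≡ 9, so v_1 = 9^{−1} = 5 (mod 11).
  i = 2 (α = 7): (7−3)(7−5)(7−9)(7−8) = 4·2·(−2)·(−1) = 16 ≡ 5, so v_2 = 5^{−1} = 9 (mod 11).
  i = 3 (α = 5): (5−3)(5−7)(5−9)(5−8) = 2·(−2)·(−4)·(−3) = −48 ≡ 7, so v_3 = 7^{−1} = 8 (mod 11).
  i = 4 (α = 9): (9−3)(9−7)(9−5)(9−8) = 6·2·4·1 = 48 ≡ 4, so v_4 = 4^{−1} = 3 (mod 11).
  i = 5 (α = 8): (8−3)(8−7)(8−5)(8−9) = 5·1·3·(−1) = −15 ≡ 7, so v_5 = 7^{−1} = 8 (mod 11).
  v = [5, 9, 8, 3, 8].
Step 2: syndromes of r = [7, 4, 10, 9, 1] (all sums mod 11).
  S_0 = Σ v_i r_i = 5·7 + 9·4 + 8·10 + 3·9 + 8·1 = 186 ≡ 10.
  S_1 = Σ v_i α_i r_i = 5·3·7 + 9·7·4 + 8·5·10 + 3·9·9 + 8·8·1 = 1064 ≡ 8.
  α_i^2 mod 11 = [9, 5, 3, 4, 9].
  S_2 = Σ v_i α_i^2 r_i = 5·9·7 + 9·5·4 + 8·3·10 + 3·4·9 + 8·9·1 = 915 ≡ 2.
  S = (10, 8, 2) ≠ 0, so r is not a codeword (an error is present).
Step 3: locate the error. For a single error e at position i, S_ℓ = v_i·e·α_i^ℓ, so α_err = S_1/S_0.
  S_0^{−1} = 10^{−1} = 10 (mod 11), so α_err = 8·10 = 80 ≡ 3 = α_1. Error position i = 1.
  Consistency check: S_2/S_1 = 2·7 = 14 ≡ 3 = α_err ✓ (single-error assumption holds).
Step 4: error magnitude e = S_0/v_1 = S_0·∏_{j≠1}(α_1 − α_j) = 10·9 = 90 ≡ 2 (mod 11).
Step 5: correct position 1: c_1 = r_1 − e = 7 − 2 ≡ 5 (mod 11). Hence c = [5, 4, 10, 9, 1].
  Check: interpolating c through the α_i gives m(x) = 3 + 8·x (degree < 2) with m(α_i) = c_i for every i, so c is indeed a codeword.


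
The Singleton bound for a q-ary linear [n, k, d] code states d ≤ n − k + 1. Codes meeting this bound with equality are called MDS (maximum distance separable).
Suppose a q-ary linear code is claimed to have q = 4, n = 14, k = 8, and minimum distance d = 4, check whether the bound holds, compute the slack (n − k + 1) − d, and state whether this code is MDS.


Singleton RHS = n − k + 1 = 7, slack = 3, bound satisfied, not MDS.

Singleton bound: d ≤ n − k + 1.
Here n = 14, k = 8, so n − k + 1 = 7.
Given d = 4, check d ≤ 7: YES.
Slack = (n − k + 1) − d = 3.
The code is NOT MDS (slack = 3 > 0).
Description: the claimed parameters are [14, 8, 4]_4; such a code would be non-MDS.


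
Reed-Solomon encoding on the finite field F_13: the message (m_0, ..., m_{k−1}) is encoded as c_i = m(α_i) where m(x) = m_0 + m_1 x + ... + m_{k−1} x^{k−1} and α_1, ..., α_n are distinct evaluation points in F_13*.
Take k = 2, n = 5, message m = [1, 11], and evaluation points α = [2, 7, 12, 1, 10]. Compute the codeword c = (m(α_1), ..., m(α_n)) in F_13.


c = [10, 0, 3, 12, 7]

Message polynomial: m(x) = 1 + 11·x (mod 13).
For each evaluation point α_i, compute m(α_i) mod 13:
  α_1 = 2: Horner steps 11 → 10, so m(2) = 10.
  α_2 = 7: Horner steps 11 → 0, so m(7) = 0.
  α_3 = 12: Horner steps 11 → 3, so m(12) = 3.
  α_4 = 1: Horner steps 11 → 12, so m(1) = 12.
  α_5 = 10: Horner steps 11 → 7, so m(10) = 7.
Codeword c = [10, 0, 3, 12, 7] ∈ F_13^5.


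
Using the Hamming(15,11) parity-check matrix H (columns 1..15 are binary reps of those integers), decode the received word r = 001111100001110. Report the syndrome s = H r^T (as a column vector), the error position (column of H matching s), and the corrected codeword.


s = (1, 1, 0, 0)^T, error position = 12, corrected codeword c = 001111100000110

Compute s = H r^T mod 2 one row at a time:
  s_1 = 0 + 0 + 0 + 0 + 1 + 1 + 1 + 0 = 3 ≡ 1 (mod 2).
  s_2 = 1 + 1 + 1 + 1 + 1 + 1 + 1 + 0 = 7 ≡ 1 (mod 2).
  s_3 = 0 + 1 + 1 + 1 + 0 + 0 + 1 + 0 = 4 ≡ 0 (mod 2).
  s_4 = 0 + 1 + 1 + 1 + 0 + 0 + 1 + 0 = 4 ≡ 0 (mod 2).
s = (1, 1, 0, 0)^T — this equals column 12 of H (binary 1100), so error is at position 12.
Correct: flip bit 12 of r = 001111100001110 to get c = 001111100000110.


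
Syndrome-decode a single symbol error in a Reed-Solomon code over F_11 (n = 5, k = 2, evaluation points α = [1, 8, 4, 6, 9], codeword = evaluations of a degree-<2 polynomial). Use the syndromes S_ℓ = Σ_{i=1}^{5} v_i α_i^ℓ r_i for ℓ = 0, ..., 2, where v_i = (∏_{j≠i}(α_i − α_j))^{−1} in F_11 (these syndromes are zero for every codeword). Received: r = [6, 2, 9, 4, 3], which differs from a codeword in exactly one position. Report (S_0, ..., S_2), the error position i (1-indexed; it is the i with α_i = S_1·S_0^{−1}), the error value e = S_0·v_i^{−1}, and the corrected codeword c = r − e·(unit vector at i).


S = (3, 7, 9), error at position 4, error magnitude e = 4, c = [6, 2, 9, 0, 3].

Step 1: column multipliers v_i = (∏_{j≠i}(α_i − α_j))^{−1} mod 11.
  i = 1 (α = 1): (1−8)(1−4)(1−6)(1−9) = (−7)·(−3)·(−5)·(−8) = 840 ≡ 4, so v_1 = 4^{−1} = 3 (mod 11).
  i = 2 (α = 8): (8−1)(8−4)(8−6)(8−9) = 7·4·2·(−1) = −56 ≡ 10, so v_2 = 10^{−1} = 10 (mod 11).
  i = 3 (α = 4): (4−1)(4−8)(4−6)(4−9) = 3·(−4)·(−2)·(−5) = −120 ≡ 1, so v_3 = 1^{−1} = 1 (mod 11).
  i = 4 (α = 6): (6−1)(6−8)(6−4)(6−9) = 5·(−2)·2·(−3) = 60 ≡ 5, so v_4 = 5^{−1} = 9 (mod 11).
  i = 5 (α = 9): (9−1)(9−8)(9−4)(9−6) = 8·1·5·3 = 120 ≡ 10, so v_5 = 10^{−1} = 10 (mod 11).
  v = [3, 10, 1, 9, 10].
Step 2: syndromes of r = [6, 2, 9, 4, 3] (all sums mod 11).
  S_0 = Σ v_i r_i = 3·6 + 10·2 + 1·9 + 9·4 + 10·3 = 113 ≡ 3.
  S_1 = Σ v_i α_i r_i = 3·1·6 + 10·8·2 + 1·4·9 + 9·6·4 + 10·9·3 = 700 ≡ 7.
  α_i^2 mod 11 = [1, 9, 5, 3, 4].
  S_2 = Σ v_i α_i^2 r_i = 3·1·6 + 10·9·2 + 1·5·9 + 9·3·4 + 10·4·3 = 471 ≡ 9.
  S = (3, 7, 9) ≠ 0, so r is not a codeword (an error is present).
Step 3: locate the error. For a single error e at position i, S_ℓ = v_i·e·α_i^ℓ, so α_err = S_1/S_0.
  S_0^{−1} = 3^{−1} = 4 (mod 11), so α_err = 7·4 = 28 ≡ 6 = α_4. Error position i = 4.
  Consistency check: S_2/S_1 = 9·8 = 72 ≡ 6 = α_err ✓ (single-error assumption holds).
Step 4: error magnitude e = S_0/v_4 = S_0·∏_{j≠4}(α_4 − α_j) = 3·5 = 15 ≡ 4 (mod 11).
Step 5: correct position 4: c_4 = r_4 − e = 4 − 4 ≡ 0 (mod 11). Hence c = [6, 2, 9, 0, 3].
  Check: interpolating c through the α_i gives m(x) = 5 + 1·x (degree < 2) with m(α_i) = c_i for every i, so c is indeed a codeword.


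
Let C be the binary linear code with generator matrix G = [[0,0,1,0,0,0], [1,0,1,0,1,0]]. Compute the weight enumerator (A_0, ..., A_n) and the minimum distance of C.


Weight distribution: A_0 = 1, A_1 = 1, A_2 = 1, A_3 = 1. Minimum distance d = 1.

Enumerate all 2^2 = 4 messages m ∈ F_2^2.
For each, compute codeword c = mG in F_2^6, then tally its weight.
  m = 00 → c = 000000, weight = 0.
  m = 10 → c = 001000, weight = 1.
  m = 01 → c = 101010, weight = 3.
  m = 11 → c = 100010, weight = 2.
Tally weights:
  weight 0: 1 codewords.
  weight 1: 1 codewords.
  weight 2: 1 codewords.
  weight 3: 1 codewords.
Minimum distance d = smallest w > 0 with A_w > 0 = 1.
Sanity: Σ A_w = 4 = 2^2 = 4 ✓.


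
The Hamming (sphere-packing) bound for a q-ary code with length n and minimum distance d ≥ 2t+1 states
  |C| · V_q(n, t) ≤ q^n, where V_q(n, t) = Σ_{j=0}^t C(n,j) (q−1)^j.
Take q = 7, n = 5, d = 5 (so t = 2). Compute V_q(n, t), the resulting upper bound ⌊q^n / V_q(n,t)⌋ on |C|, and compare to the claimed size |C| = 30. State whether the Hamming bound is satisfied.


V_q(n, t) = 391, q^n = 16807, Hamming bound = 42, |C| = 30 ≤ bound (satisfied).

Step 1: Compute V_q(n, t) = Σ_{j=0}^2 C(n, j) (q−1)^j.
  j = 0: C(5,0)·(6)^0 = 1·1 = 1.
  j = 1: C(5,1)·(6)^1 = 5·6 = 30.
  j = 2: C(5,2)·(6)^2 = 10·36 = 360.
  V_q(n, t) = 1 + 30 + 360 = 391.
Step 2: q^n = 7^5 = 16807.
Step 3: Hamming bound ⌊q^n / V_q(n,t)⌋ = ⌊16807/391⌋ = 42.
Step 4: Compare |C| = 30 to 42: satisfied.
The claimed |C| lies below the Hamming bound.


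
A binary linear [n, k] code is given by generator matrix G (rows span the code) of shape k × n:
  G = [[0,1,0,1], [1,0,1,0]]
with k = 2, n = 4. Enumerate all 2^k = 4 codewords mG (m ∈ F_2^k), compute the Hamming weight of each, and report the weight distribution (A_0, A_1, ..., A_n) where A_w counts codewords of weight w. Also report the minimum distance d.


Weight distribution: A_0 = 1, A_2 = 2, A_4 = 1. Minimum distance d = 2.

Enumerate all 2^2 = 4 messages m ∈ F_2^2.
For each, compute codeword c = mG in F_2^4, then tally its weight.
  m = 00 → c = 0000, weight = 0.
  m = 10 → c = 0101, weight = 2.
  m = 01 → c = 1010, weight = 2.
  m = 11 → c = 1111, weight = 4.
Tally weights:
  weight 0: 1 codewords.
  weight 2: 2 codewords.
  weight 4: 1 codewords.
Minimum distance d = smallest w > 0 with A_w > 0 = 2.
Sanity: Σ A_w = 4 = 2^2 = 4 ✓.


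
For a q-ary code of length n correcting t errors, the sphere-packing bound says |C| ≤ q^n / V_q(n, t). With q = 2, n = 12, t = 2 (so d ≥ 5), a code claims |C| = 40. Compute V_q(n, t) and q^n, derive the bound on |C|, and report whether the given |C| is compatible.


V_q(n, t) = 79, q^n = 4096, Hamming bound = 51, |C| = 40 ≤ bound (satisfied).

Step 1: Compute V_q(n, t) = Σ_{j=0}^2 C(n, j) (q−1)^j.
  j = 0: C(12,0)·(1)^0 = 1·1 = 1.
  j = 1: C(12,1)·(1)^1 = 12·1 = 12.
  j = 2: C(12,2)·(1)^2 = 66·1 = 66.
  V_q(n, t) = 1 + 12 + 66 = 79.
Step 2: q^n = 2^12 = 4096.
Step 3: Hamming bound ⌊q^n / V_q(n,t)⌋ = ⌊4096/79⌋ = 51.
Step 4: Compare |C| = 40 to 51: satisfied.
The claimed |C| lies below the Hamming bound.


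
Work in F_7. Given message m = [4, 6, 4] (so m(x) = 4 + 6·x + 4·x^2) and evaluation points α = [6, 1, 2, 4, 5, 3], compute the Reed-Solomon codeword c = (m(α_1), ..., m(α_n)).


c = [2, 0, 4, 1, 1, 2]

Message polynomial: m(x) = 4 + 6·x + 4·x^2 (mod 7).
For each evaluation point α_i, compute m(α_i) mod 7:
  α_1 = 6: Horner steps 4 → 2 → 2, so m(6) = 2.
  α_2 = 1: Horner steps 4 → 3 → 0, so m(1) = 0.
  α_3 = 2: Horner steps 4 → 0 → 4, so m(2) = 4.
  α_4 = 4: Horner steps 4 → 1 → 1, so m(4) = 1.
  α_5 = 5: Horner steps 4 → 5 → 1, so m(5) = 1.
  α_6 = 3: Horner steps 4 → 4 → 2, so m(3) = 2.
Codeword c = [2, 0, 4, 1, 1, 2] ∈ F_7^6.


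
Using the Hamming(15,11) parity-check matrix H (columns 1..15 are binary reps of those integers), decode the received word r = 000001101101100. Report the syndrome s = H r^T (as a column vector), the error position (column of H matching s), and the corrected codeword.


s = (0, 0, 1, 1)^T, error position = 3, corrected codeword c = 001001101101100

Compute s = H r^T mod 2 one row at a time:
  s_1 = 0 + 1 + 1 + 0 + 1 + 1 + 0 + 0 = 4 ≡ 0 (mod 2).
  s_2 = 0 + 0 + 1 + 1 + 1 + 1 + 0 + 0 = 4 ≡ 0 (mod 2).
  s_3 = 0 + 0 + 1 + 1 + 1 + 0 + 0 + 0 = 3 ≡ 1 (mod 2).
  s_4 = 0 + 0 + 0 + 1 + 1 + 0 + 1 + 0 = 3 ≡ 1 (mod 2).
s = (0, 0, 1, 1)^T — this equals column 3 of H (binary 0011), so error is at position 3.
Correct: flip bit 3 of r = 000001101101100 to get c = 001001101101100.


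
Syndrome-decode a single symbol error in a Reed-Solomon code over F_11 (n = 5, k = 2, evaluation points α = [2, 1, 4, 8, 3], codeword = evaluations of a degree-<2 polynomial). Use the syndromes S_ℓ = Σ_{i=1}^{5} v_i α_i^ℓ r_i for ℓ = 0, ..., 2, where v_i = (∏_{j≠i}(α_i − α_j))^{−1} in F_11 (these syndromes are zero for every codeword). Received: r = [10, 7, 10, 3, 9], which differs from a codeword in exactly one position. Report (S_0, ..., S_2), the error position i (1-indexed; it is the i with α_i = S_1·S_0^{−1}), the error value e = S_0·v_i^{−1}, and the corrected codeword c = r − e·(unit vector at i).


S = (9, 7, 3), error at position 1, error magnitude e = 2, c = [8, 7, 10, 3, 9].

Step 1: column multipliers v_i = (∏_{j≠i}(α_i − α_j))^{−1} mod 11.
  i = 1 (α = 2): (2−1)(2−4)(2−8)(2−3) = 1·(−2)·(−6)·(−1) = −12 ≡ 10, so v_1 = 10^{−1} = 10 (mod 11).
  i = 2 (α = 1): (1−2)(1−4)(1−8)(1−3) = (−1)·(−3)·(−7)·(−2) = 42 ≡ 9, so v_2 = 9^{−1} = 5 (mod 11).
  i = 3 (α = 4): (4−2)(4−1)(4−8)(4−3) = 2·3·(−4)·1 = −24 ≡ 9, so v_3 = 9^{−1} = 5 (mod 11).
  i = 4 (α = 8): (8−2)(8−1)(8−4)(8−3) = 6·7·4·5 = 840 ≡ 4, so v_4 = 4^{−1} = 3 (mod 11).
  i = 5 (α = 3): (3−2)(3−1)(3−4)(3−8) = 1·2·(−1)·(−5) = 10 ≡ 10, so v_5 = 10^{−1} = 10 (mod 11).
  v = [10, 5, 5, 3, 10].
Step 2: syndromes of r = [10, 7, 10, 3, 9] (all sums mod 11).
  S_0 = Σ v_i r_i = 10·10 + 5·7 + 5·10 + 3·3 + 10·9 = 284 ≡ 9.
  S_1 = Σ v_i α_i r_i = 10·2·10 + 5·1·7 + 5·4·10 + 3·8·3 + 10·3·9 = 777 ≡ 7.
  α_i^2 mod 11 = [4, 1, 5, 9, 9].
  S_2 = Σ v_i α_i^2 r_i = 10·4·10 + 5·1·7 + 5·5·10 + 3·9·3 + 10·9·9 = 1576 ≡ 3.
  S = (9, 7, 3) ≠ 0, so r is not a codeword (an error is present).
Step 3: locate the error. For a single error e at position i, S_ℓ = v_i·e·α_i^ℓ, so α_err = S_1/S_0.
  S_0^{−1} = 9^{−1} = 5 (mod 11), so α_err = 7·5 = 35 ≡ 2 = α_1. Error position i = 1.
  Consistency check: S_2/S_1 = 3·8 = 24 ≡ 2 = α_err ✓ (single-error assumption holds).
Step 4: error magnitude e = S_0/v_1 = S_0·∏_{j≠1}(α_1 − α_j) = 9·10 = 90 ≡ 2 (mod 11).
Step 5: correct position 1: c_1 = r_1 − e = 10 − 2 ≡ 8 (mod 11). Hence c = [8, 7, 10, 3, 9].
  Check: interpolating c through the α_i gives m(x) = 6 + 1·x (degree < 2) with m(α_i) = c_i for every i, so c is indeed a codeword.


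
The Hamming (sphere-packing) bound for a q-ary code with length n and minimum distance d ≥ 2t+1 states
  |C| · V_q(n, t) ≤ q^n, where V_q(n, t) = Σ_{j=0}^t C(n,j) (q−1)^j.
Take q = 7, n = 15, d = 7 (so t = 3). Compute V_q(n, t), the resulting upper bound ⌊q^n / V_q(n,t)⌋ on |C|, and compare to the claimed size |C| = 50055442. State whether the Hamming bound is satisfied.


V_q(n, t) = 102151, q^n = 4747561509943, Hamming bound = 46475918, |C| = 50055442 > bound (violated).

Step 1: Compute V_q(n, t) = Σ_{j=0}^3 C(n, j) (q−1)^j.
  j = 0: C(15,0)·(6)^0 = 1·1 = 1.
  j = 1: C(15,1)·(6)^1 = 15·6 = 90.
  j = 2: C(15,2)·(6)^2 = 105·36 = 3780.
  j = 3: C(15,3)·(6)^3 = 455·216 = 98280.
  V_q(n, t) = 1 + 90 + 3780 + 98280 = 102151.
Step 2: q^n = 7^15 = 4747561509943.
Step 3: Hamming bound ⌊q^n / V_q(n,t)⌋ = ⌊4747561509943/102151⌋ = 46475918.
Step 4: Compare |C| = 50055442 to 46475918: violated.
The claimed |C| lies above the Hamming bound, so no 7-ary code of length 15 with d ≥ 7 can have 50055442 codewords.


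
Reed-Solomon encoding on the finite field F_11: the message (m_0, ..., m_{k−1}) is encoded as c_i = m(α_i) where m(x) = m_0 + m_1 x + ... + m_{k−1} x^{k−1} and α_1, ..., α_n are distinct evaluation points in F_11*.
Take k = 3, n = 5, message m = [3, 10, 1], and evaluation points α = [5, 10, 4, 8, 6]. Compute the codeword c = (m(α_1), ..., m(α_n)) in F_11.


c = [1, 5, 4, 4, 0]

Message polynomial: m(x) = 3 + 10·x + 1·x^2 (mod 11).
For each evaluation point α_i, compute m(α_i) mod 11:
  α_1 = 5: Horner steps 1 → 4 → 1, so m(5) = 1.
  α_2 = 10: Horner steps 1 → 9 → 5, so m(10) = 5.
  α_3 = 4: Horner steps 1 → 3 → 4, so m(4) = 4.
  α_4 = 8: Horner steps 1 → 7 → 4, so m(8) = 4.
  α_5 = 6: Horner steps 1 → 5 → 0, so m(6) = 0.
Codeword c = [1, 5, 4, 4, 0] ∈ F_11^5.


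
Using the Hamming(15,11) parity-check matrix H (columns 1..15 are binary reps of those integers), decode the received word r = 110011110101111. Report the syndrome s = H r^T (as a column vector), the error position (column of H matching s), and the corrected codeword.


s = (0, 1, 0, 1)^T, error position = 5, corrected codeword c = 110001110101111

Compute s = H r^T mod 2 one row at a time:
  s_1 = 1 + 0 + 1 + 0 + 1 + 1 + 1 + 1 = 6 ≡ 0 (mod 2).
  s_2 = 0 + 1 + 1 + 1 + 1 + 1 + 1 + 1 = 7 ≡ 1 (mod 2).
  s_3 = 1 + 0 + 1 + 1 + 1 + 0 + 1 + 1 = 6 ≡ 0 (mod 2).
  s_4 = 1 + 0 + 1 + 1 + 0 + 0 + 1 + 1 = 5 ≡ 1 (mod 2).
s = (0, 1, 0, 1)^T — this equals column 5 of H (binary 0101), so error is at position 5.
Correct: flip bit 5 of r = 110011110101111 to get c = 110001110101111.


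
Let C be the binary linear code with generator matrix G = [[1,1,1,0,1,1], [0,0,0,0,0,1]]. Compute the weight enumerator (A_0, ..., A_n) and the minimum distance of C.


Weight distribution: A_0 = 1, A_1 = 1, A_4 = 1, A_5 = 1. Minimum distance d = 1.

Enumerate all 2^2 = 4 messages m ∈ F_2^2.
For each, compute codeword c = mG in F_2^6, then tally its weight.
  m = 00 → c = 000000, weight = 0.
  m = 10 → c = 111011, weight = 5.
  m = 01 → c = 000001, weight = 1.
  m = 11 → c = 111010, weight = 4.
Tally weights:
  weight 0: 1 codewords.
  weight 1: 1 codewords.
  weight 4: 1 codewords.
  weight 5: 1 codewords.
Minimum distance d = smallest w > 0 with A_w > 0 = 1.
Sanity: Σ A_w = 4 = 2^2 = 4 ✓.


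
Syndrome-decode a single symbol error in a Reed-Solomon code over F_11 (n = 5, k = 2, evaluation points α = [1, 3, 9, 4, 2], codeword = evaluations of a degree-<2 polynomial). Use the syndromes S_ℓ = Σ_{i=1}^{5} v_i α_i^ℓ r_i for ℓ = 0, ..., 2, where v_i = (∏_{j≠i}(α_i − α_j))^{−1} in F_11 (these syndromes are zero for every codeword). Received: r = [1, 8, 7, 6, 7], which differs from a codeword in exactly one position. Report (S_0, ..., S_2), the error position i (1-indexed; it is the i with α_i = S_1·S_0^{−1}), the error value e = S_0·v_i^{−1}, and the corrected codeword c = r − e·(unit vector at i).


S = (1, 2, 4), error at position 5, error magnitude e = 8, c = [1, 8, 7, 6, 10].

Step 1: column multipliers v_i = (∏_{j≠i}(α_i − α_j))^{−1} mod 11.
  i = 1 (α = 1): (1−3)(1−9)(1−4)(1−2) = (−2)·(−8)·(−3)·(−1) = 48 ≡ 4, so v_1 = 4^{−1} = 3 (mod 11).
  i = 2 (α = 3): (3−1)(3−9)(3−4)(3−2) = 2·(−6)·(−1)·1 = 12 ≡ 1, so v_2 = 1^{−1} = 1 (mod 11).
  i = 3 (α = 9): (9−1)(9−3)(9−4)(9−2) = 8·6·5·7 = 1680 ≡ 8, so v_3 = 8^{−1} = 7 (mod 11).
  i = 4 (α = 4): (4−1)(4−3)(4−9)(4−2) = 3·1·(−5)·2 = −30 ≡ 3, so v_4 = 3^{−1} = 4 (mod 11).
  i = 5 (α = 2): (2−1)(2−3)(2−9)(2−4) = 1·(−1)·(−7)·(−2) = −14 ≡ 8, so v_5 = 8^{−1} = 7 (mod 11).
  v = [3, 1, 7, 4, 7].
Step 2: syndromes of r = [1, 8, 7, 6, 7] (all sums mod 11).
  S_0 = Σ v_i r_i = 3·1 + 1·8 + 7·7 + 4·6 + 7·7 = 133 ≡ 1.
  S_1 = Σ v_i α_i r_i = 3·1·1 + 1·3·8 + 7·9·7 + 4·4·6 + 7·2·7 = 662 ≡ 2.
  α_i^2 mod 11 = [1, 9, 4, 5, 4].
  S_2 = Σ v_i α_i^2 r_i = 3·1·1 + 1·9·8 + 7·4·7 + 4·5·6 + 7·4·7 = 587 ≡ 4.
  S = (1, 2, 4) ≠ 0, so r is not a codeword (an error is present).
Step 3: locate the error. For a single error e at position i, S_ℓ = v_i·e·α_i^ℓ, so α_err = S_1/S_0.
  S_0^{−1} = 1^{−1} = 1 (mod 11), so α_err = 2·1 = 2 ≡ 2 = α_5. Error position i = 5.
  Consistency check: S_2/S_1 = 4·6 = 24 ≡ 2 = α_err ✓ (single-error assumption holds).
Step 4: error magnitude e = S_0/v_5 = S_0·∏_{j≠5}(α_5 − α_j) = 1·8 = 8 ≡ 8 (mod 11).
Step 5: correct position 5: c_5 = r_5 − e = 7 − 8 ≡ 10 (mod 11). Hence c = [1, 8, 7, 6, 10].
  Check: interpolating c through the α_i gives m(x) = 3 + 9·x (degree < 2) with m(α_i) = c_i for every i, so c is indeed a codeword.


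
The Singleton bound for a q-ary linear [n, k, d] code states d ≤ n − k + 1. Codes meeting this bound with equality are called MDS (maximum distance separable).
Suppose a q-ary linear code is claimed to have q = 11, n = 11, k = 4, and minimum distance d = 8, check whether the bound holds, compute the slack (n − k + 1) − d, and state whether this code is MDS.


Singleton RHS = n − k + 1 = 8, slack = 0, bound satisfied, MDS.

Singleton bound: d ≤ n − k + 1.
Here n = 11, k = 4, so n − k + 1 = 8.
Given d = 8, check d ≤ 8: YES.
Slack = (n − k + 1) − d = 0.
The code is MDS (slack = 0).
Description: the claimed parameters are [11, 4, 8]_11; such a code would be MDS (meets Singleton bound).


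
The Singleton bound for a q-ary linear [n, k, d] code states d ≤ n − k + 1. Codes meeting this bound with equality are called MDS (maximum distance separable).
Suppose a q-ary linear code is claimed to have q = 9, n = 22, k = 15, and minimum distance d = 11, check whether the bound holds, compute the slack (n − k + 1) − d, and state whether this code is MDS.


Singleton RHS = n − k + 1 = 8, slack = -3, bound violated (no such code; not MDS).

Singleton bound: d ≤ n − k + 1.
Here n = 22, k = 15, so n − k + 1 = 8.
Given d = 11, check d ≤ 8: NO.
Slack = (n − k + 1) − d = -3.
The slack is negative: d = 11 exceeds n − k + 1 = 8 by 3, so the Singleton bound is violated and no linear [22, 15, 11]_9 code can exist. In particular it is not MDS (MDS requires d = n − k + 1 exactly).
Description: the claimed parameters are [22, 15, 11]_9; such a code would be impossible (violates the Singleton bound).


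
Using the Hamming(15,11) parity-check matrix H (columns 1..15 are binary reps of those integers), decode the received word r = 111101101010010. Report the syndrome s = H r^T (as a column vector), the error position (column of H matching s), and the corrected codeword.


s = (1, 0, 0, 1)^T, error position = 9, corrected codeword c = 111101100010010

Compute s = H r^T mod 2 one row at a time:
  s_1 = 0 + 1 + 0 + 1 + 0 + 0 + 1 + 0 = 3 ≡ 1 (mod 2).
  s_2 = 1 + 0 + 1 + 1 + 0 + 0 + 1 + 0 = 4 ≡ 0 (mod 2).
  s_3 = 1 + 1 + 1 + 1 + 0 + 1 + 1 + 0 = 6 ≡ 0 (mod 2).
  s_4 = 1 + 1 + 0 + 1 + 1 + 1 + 0 + 0 = 5 ≡ 1 (mod 2).
s = (1, 0, 0, 1)^T — this equals column 9 of H (binary 1001), so error is at position 9.
Correct: flip bit 9 of r = 111101101010010 to get c = 111101100010010.


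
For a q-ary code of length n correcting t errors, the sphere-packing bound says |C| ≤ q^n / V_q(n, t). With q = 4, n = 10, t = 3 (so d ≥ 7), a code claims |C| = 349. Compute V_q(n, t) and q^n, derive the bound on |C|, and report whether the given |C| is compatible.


V_q(n, t) = 3676, q^n = 1048576, Hamming bound = 285, |C| = 349 > bound (violated).

Step 1: Compute V_q(n, t) = Σ_{j=0}^3 C(n, j) (q−1)^j.
  j = 0: C(10,0)·(3)^0 = 1·1 = 1.
  j = 1: C(10,1)·(3)^1 = 10·3 = 30.
  j = 2: C(10,2)·(3)^2 = 45·9 = 405.
  j = 3: C(10,3)·(3)^3 = 120·27 = 3240.
  V_q(n, t) = 1 + 30 + 405 + 3240 = 3676.
Step 2: q^n = 4^10 = 1048576.
Step 3: Hamming bound ⌊q^n / V_q(n,t)⌋ = ⌊1048576/3676⌋ = 285.
Step 4: Compare |C| = 349 to 285: violated.
The claimed |C| lies above the Hamming bound, so no 4-ary code of length 10 with d ≥ 7 can have 349 codewords.


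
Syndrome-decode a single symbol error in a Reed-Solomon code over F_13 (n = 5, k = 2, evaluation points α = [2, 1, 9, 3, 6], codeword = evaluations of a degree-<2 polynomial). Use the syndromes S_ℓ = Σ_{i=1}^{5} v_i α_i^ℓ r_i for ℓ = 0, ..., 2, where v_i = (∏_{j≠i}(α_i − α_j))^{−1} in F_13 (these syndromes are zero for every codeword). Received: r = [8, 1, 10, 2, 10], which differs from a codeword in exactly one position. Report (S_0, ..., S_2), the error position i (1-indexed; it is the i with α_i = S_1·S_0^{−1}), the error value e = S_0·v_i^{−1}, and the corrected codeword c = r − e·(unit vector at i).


S = (10, 12, 4), error at position 3, error magnitude e = 5, c = [8, 1, 5, 2, 10].

Step 1: column multipliers v_i = (∏_{j≠i}(α_i − α_j))^{−1} mod 13.
  i = 1 (α = 2): (2−1)(2−9)(2−3)(2−6) = 1·(−7)·(−1)·(−4) = −28 ≡ 11, so v_1 = 11^{−1} = 6 (mod 13).
  i = 2 (α = 1): (1−2)(1−9)(1−3)(1−6) = (−1)·(−8)·(−2)·(−5) = 80 ≡ 2, so v_2 = 2^{−1} = 7 (mod 13).
  i = 3 (α = 9): (9−2)(9−1)(9−3)(9−6) = 7·8·6·3 = 1008 ≡ 7, so v_3 = 7^{−1} = 2 (mod 13).
  i = 4 (α = 3): (3−2)(3−1)(3−9)(3−6) = 1·2·(−6)·(−3) = 36 ≡ 10, so v_4 = 10^{−1} = 4 (mod 13).
  i = 5 (α = 6): (6−2)(6−1)(6−9)(6−3) = 4·5·(−3)·3 = −180 ≡ 2, so v_5 = 2^{−1} = 7 (mod 13).
  v = [6, 7, 2, 4, 7].
Step 2: syndromes of r = [8, 1, 10, 2, 10] (all sums mod 13).
  S_0 = Σ v_i r_i = 6·8 + 7·1 + 2·10 + 4·2 + 7·10 = 153 ≡ 10.
  S_1 = Σ v_i α_i r_i = 6·2·8 + 7·1·1 + 2·9·10 + 4·3·2 + 7·6·10 = 727 ≡ 12.
  α_i^2 mod 13 = [4, 1, 3, 9, 10].
  S_2 = Σ v_i α_i^2 r_i = 6·4·8 + 7·1·1 + 2·3·10 + 4·9·2 + 7·10·10 = 1031 ≡ 4.
  S = (10, 12, 4) ≠ 0, so r is not a codeword (an error is present).
Step 3: locate the error. For a single error e at position i, S_ℓ = v_i·e·α_i^ℓ, so α_err = S_1/S_0.
  S_0^{−1} = 10^{−1} = 4 (mod 13), so α_err = 12·4 = 48 ≡ 9 = α_3. Error position i = 3.
  Consistency check: S_2/S_1 = 4·12 = 48 ≡ 9 = α_err ✓ (single-error assumption holds).
Step 4: error magnitude e = S_0/v_3 = S_0·∏_{j≠3}(α_3 − α_j) = 10·7 = 70 ≡ 5 (mod 13).
Step 5: correct position 3: c_3 = r_3 − e = 10 − 5 ≡ 5 (mod 13). Hence c = [8, 1, 5, 2, 10].
  Check: interpolating c through the α_i gives m(x) = 7 + 7·x (degree < 2) with m(α_i) = c_i for every i, so c is indeed a codeword.


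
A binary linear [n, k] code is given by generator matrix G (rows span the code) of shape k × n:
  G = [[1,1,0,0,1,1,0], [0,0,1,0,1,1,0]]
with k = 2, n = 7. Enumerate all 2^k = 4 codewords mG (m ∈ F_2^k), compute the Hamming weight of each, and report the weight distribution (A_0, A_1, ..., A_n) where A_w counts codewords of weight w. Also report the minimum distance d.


Weight distribution: A_0 = 1, A_3 = 2, A_4 = 1. Minimum distance d = 3.

Enumerate all 2^2 = 4 messages m ∈ F_2^2.
For each, compute codeword c = mG in F_2^7, then tally its weight.
  m = 00 → c = 0000000, weight = 0.
  m = 10 → c = 1100110, weight = 4.
  m = 01 → c = 0010110, weight = 3.
  m = 11 → c = 1110000, weight = 3.
Tally weights:
  weight 0: 1 codewords.
  weight 3: 2 codewords.
  weight 4: 1 codewords.
Minimum distance d = smallest w > 0 with A_w > 0 = 3.
Sanity: Σ A_w = 4 = 2^2 = 4 ✓.


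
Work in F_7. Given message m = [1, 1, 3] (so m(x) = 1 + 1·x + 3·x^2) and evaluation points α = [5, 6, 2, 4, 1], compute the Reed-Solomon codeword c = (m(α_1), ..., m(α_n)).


c = [4, 3, 1, 4, 5]

Message polynomial: m(x) = 1 + 1·x + 3·x^2 (mod 7).
For each evaluation point α_i, compute m(α_i) mod 7:
  α_1 = 5: Horner steps 3 → 2 → 4, so m(5) = 4.
  α_2 = 6: Horner steps 3 → 5 → 3, so m(6) = 3.
  α_3 = 2: Horner steps 3 → 0 → 1, so m(2) = 1.
  α_4 = 4: Horner steps 3 → 6 → 4, so m(4) = 4.
  α_5 = 1: Horner steps 3 → 4 → 5, so m(1) = 5.
Codeword c = [4, 3, 1, 4, 5] ∈ F_7^5.


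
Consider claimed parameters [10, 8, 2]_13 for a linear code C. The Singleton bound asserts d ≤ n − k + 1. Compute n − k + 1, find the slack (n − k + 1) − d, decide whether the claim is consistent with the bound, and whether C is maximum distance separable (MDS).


Singleton RHS = n − k + 1 = 3, slack = 1, bound satisfied, not MDS.

Singleton bound: d ≤ n − k + 1.
Here n = 10, k = 8, so n − k + 1 = 3.
Given d = 2, check d ≤ 3: YES.
Slack = (n − k + 1) − d = 1.
The code is NOT MDS (slack = 1 > 0).
Description: the claimed parameters are [10, 8, 2]_13; such a code would be non-MDS.


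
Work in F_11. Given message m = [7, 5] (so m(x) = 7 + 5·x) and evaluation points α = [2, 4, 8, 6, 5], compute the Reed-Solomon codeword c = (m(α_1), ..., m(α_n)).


c = [6, 5, 3, 4, 10]

Message polynomial: m(x) = 7 + 5·x (mod 11).
For each evaluation point α_i, compute m(α_i) mod 11:
  α_1 = 2: Horner steps 5 → 6, so m(2) = 6.
  α_2 = 4: Horner steps 5 → 5, so m(4) = 5.
  α_3 = 8: Horner steps 5 → 3, so m(8) = 3.
  α_4 = 6: Horner steps 5 → 4, so m(6) = 4.
  α_5 = 5: Horner steps 5 → 10, so m(5) = 10.
Codeword c = [6, 5, 3, 4, 10] ∈ F_11^5.


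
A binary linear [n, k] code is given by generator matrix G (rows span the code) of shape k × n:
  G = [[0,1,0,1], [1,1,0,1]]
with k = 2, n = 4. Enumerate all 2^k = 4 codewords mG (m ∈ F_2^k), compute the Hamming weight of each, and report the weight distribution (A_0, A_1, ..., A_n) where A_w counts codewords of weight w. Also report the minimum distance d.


Weight distribution: A_0 = 1, A_1 = 1, A_2 = 1, A_3 = 1. Minimum distance d = 1.

Enumerate all 2^2 = 4 messages m ∈ F_2^2.
For each, compute codeword c = mG in F_2^4, then tally its weight.
  m = 00 → c = 0000, weight = 0.
  m = 10 → c = 0101, weight = 2.
  m = 01 → c = 1101, weight = 3.
  m = 11 → c = 1000, weight = 1.
Tally weights:
  weight 0: 1 codewords.
  weight 1: 1 codewords.
  weight 2: 1 codewords.
  weight 3: 1 codewords.
Minimum distance d = smallest w > 0 with A_w > 0 = 1.
Sanity: Σ A_w = 4 = 2^2 = 4 ✓.
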